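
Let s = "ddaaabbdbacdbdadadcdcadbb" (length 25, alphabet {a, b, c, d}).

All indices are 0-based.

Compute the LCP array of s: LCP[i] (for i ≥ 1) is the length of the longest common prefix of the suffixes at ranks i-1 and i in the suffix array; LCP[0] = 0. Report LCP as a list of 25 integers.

[0, 2, 1, 1, 1, 2, 2, 0, 1, 1, 2, 1, 2, 0, 1, 2, 0, 2, 3, 1, 2, 2, 1, 2, 1]

rank→(start, suffix):
  0 → (2, 'aaabbdbacdbdadadcdcadbb')
  1 → (3, 'aabbdbacdbdadadcdcadbb')
  2 → (4, 'abbdbacdbdadadcdcadbb')
  3 → (9, 'acdbdadadcdcadbb')
  4 → (14, 'adadcdcadbb')
  5 → (21, 'adbb')
  6 → (16, 'adcdcadbb')
  7 → (24, 'b')
  8 → (8, 'bacdbdadadcdcadbb')
  9 → (23, 'bb')
  10 → (5, 'bbdbacdbdadadcdcadbb')
  11 → (12, 'bdadadcdcadbb')
  12 → (6, 'bdbacdbdadadcdcadbb')
  13 → (20, 'cadbb')
  14 → (10, 'cdbdadadcdcadbb')
  15 → (18, 'cdcadbb')
  16 → (1, 'daaabbdbacdbdadadcdcadbb')
  17 → (13, 'dadadcdcadbb')
  18 → (15, 'dadcdcadbb')
  19 → (7, 'dbacdbdadadcdcadbb')
  20 → (22, 'dbb')
  21 → (11, 'dbdadadcdcadbb')
  22 → (19, 'dcadbb')
  23 → (17, 'dcdcadbb')
  24 → (0, 'ddaaabbdbacdbdadadcdcadbb')

SA = [2, 3, 4, 9, 14, 21, 16, 24, 8, 23, 5, 12, 6, 20, 10, 18, 1, 13, 15, 7, 22, 11, 19, 17, 0]
i: (SA[i-1],SA[i]) lcp shared
  1: (2,3) 2 'aa'
  2: (3,4) 1 'a'
  3: (4,9) 1 'a'
  4: (9,14) 1 'a'
  5: (14,21) 2 'ad'
  6: (21,16) 2 'ad'
  7: (16,24) 0 ''
  8: (24,8) 1 'b'
  9: (8,23) 1 'b'
  10: (23,5) 2 'bb'
  11: (5,12) 1 'b'
  12: (12,6) 2 'bd'
  13: (6,20) 0 ''
  14: (20,10) 1 'c'
  15: (10,18) 2 'cd'
  16: (18,1) 0 ''
  17: (1,13) 2 'da'
  18: (13,15) 3 'dad'
  19: (15,7) 1 'd'
  20: (7,22) 2 'db'
  21: (22,11) 2 'db'
  22: (11,19) 1 'd'
  23: (19,17) 2 'dc'
  24: (17,0) 1 'd'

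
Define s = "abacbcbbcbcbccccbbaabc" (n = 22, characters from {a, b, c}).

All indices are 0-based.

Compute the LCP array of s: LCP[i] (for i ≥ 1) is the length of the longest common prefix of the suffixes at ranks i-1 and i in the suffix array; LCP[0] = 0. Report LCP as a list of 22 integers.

sorted suffixes:
  #0 SA[0]=18  'aabc'
  #1 SA[1]=0  'abacbcbbcbcbccccbbaabc'
  #2 SA[2]=19  'abc'
  #3 SA[3]=2  'acbcbbcbcbccccbbaabc'
  #4 SA[4]=17  'baabc'
  #5 SA[5]=1  'bacbcbbcbcbccccbbaabc'
  #6 SA[6]=16  'bbaabc'
  #7 SA[7]=6  'bbcbcbccccbbaabc'
  #8 SA[8]=20  'bc'
  #9 SA[9]=4  'bcbbcbcbccccbbaabc'
  #10 SA[10]=7  'bcbcbccccbbaabc'
  #11 SA[11]=9  'bcbccccbbaabc'
  #12 SA[12]=11  'bccccbbaabc'
  #13 SA[13]=21  'c'
  #14 SA[14]=15  'cbbaabc'
  #15 SA[15]=5  'cbbcbcbccccbbaabc'
  #16 SA[16]=3  'cbcbbcbcbccccbbaabc'
  #17 SA[17]=8  'cbcbccccbbaabc'
  #18 SA[18]=10  'cbccccbbaabc'
  #19 SA[19]=14  'ccbbaabc'
  #20 SA[20]=13  'cccbbaabc'
  #21 SA[21]=12  'ccccbbaabc'

SA = [18, 0, 19, 2, 17, 1, 16, 6, 20, 4, 7, 9, 11, 21, 15, 5, 3, 8, 10, 14, 13, 12]
[i] adj suffixes → lcp
  [1] 18/0 → 1 ('a')
  [2] 0/19 → 2 ('ab')
  [3] 19/2 → 1 ('a')
  [4] 2/17 → 0 ('')
  [5] 17/1 → 2 ('ba')
  [6] 1/16 → 1 ('b')
  [7] 16/6 → 2 ('bb')
  [8] 6/20 → 1 ('b')
  [9] 20/4 → 2 ('bc')
  [10] 4/7 → 3 ('bcb')
  [11] 7/9 → 4 ('bcbc')
  [12] 9/11 → 2 ('bc')
  [13] 11/21 → 0 ('')
  [14] 21/15 → 1 ('c')
  [15] 15/5 → 3 ('cbb')
  [16] 5/3 → 2 ('cb')
  [17] 3/8 → 4 ('cbcb')
  [18] 8/10 → 3 ('cbc')
  [19] 10/14 → 1 ('c')
  [20] 14/13 → 2 ('cc')
  [21] 13/12 → 3 ('ccc')

[0, 1, 2, 1, 0, 2, 1, 2, 1, 2, 3, 4, 2, 0, 1, 3, 2, 4, 3, 1, 2, 3]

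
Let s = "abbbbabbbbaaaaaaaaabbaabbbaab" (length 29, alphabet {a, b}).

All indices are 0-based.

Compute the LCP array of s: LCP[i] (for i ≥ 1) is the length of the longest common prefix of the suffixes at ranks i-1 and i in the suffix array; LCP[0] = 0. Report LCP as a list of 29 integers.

rank→(start, suffix):
  0 → (10, 'aaaaaaaaabbaabbbaab')
  1 → (11, 'aaaaaaaabbaabbbaab')
  2 → (12, 'aaaaaaabbaabbbaab')
  3 → (13, 'aaaaaabbaabbbaab')
  4 → (14, 'aaaaabbaabbbaab')
  5 → (15, 'aaaabbaabbbaab')
  6 → (16, 'aaabbaabbbaab')
  7 → (26, 'aab')
  8 → (17, 'aabbaabbbaab')
  9 → (21, 'aabbbaab')
  10 → (27, 'ab')
  11 → (18, 'abbaabbbaab')
  12 → (22, 'abbbaab')
  13 → (5, 'abbbbaaaaaaaaabbaabbbaab')
  14 → (0, 'abbbbabbbbaaaaaaaaabbaabbbaab')
  15 → (28, 'b')
  16 → (9, 'baaaaaaaaabbaabbbaab')
  17 → (25, 'baab')
  18 → (20, 'baabbbaab')
  19 → (4, 'babbbbaaaaaaaaabbaabbbaab')
  20 → (8, 'bbaaaaaaaaabbaabbbaab')
  21 → (24, 'bbaab')
  22 → (19, 'bbaabbbaab')
  23 → (3, 'bbabbbbaaaaaaaaabbaabbbaab')
  24 → (7, 'bbbaaaaaaaaabbaabbbaab')
  25 → (23, 'bbbaab')
  26 → (2, 'bbbabbbbaaaaaaaaabbaabbbaab')
  27 → (6, 'bbbbaaaaaaaaabbaabbbaab')
  28 → (1, 'bbbbabbbbaaaaaaaaabbaabbbaab')

SA = [10, 11, 12, 13, 14, 15, 16, 26, 17, 21, 27, 18, 22, 5, 0, 28, 9, 25, 20, 4, 8, 24, 19, 3, 7, 23, 2, 6, 1]
[i] adj suffixes → lcp
  [1] 10/11 → 8 ('aaaaaaaa')
  [2] 11/12 → 7 ('aaaaaaa')
  [3] 12/13 → 6 ('aaaaaa')
  [4] 13/14 → 5 ('aaaaa')
  [5] 14/15 → 4 ('aaaa')
  [6] 15/16 → 3 ('aaa')
  [7] 16/26 → 2 ('aa')
  [8] 26/17 → 3 ('aab')
  [9] 17/21 → 4 ('aabb')
  [10] 21/27 → 1 ('a')
  [11] 27/18 → 2 ('ab')
  [12] 18/22 → 3 ('abb')
  [13] 22/5 → 4 ('abbb')
  [14] 5/0 → 6 ('abbbba')
  [15] 0/28 → 0 ('')
  [16] 28/9 → 1 ('b')
  [17] 9/25 → 3 ('baa')
  [18] 25/20 → 4 ('baab')
  [19] 20/4 → 2 ('ba')
  [20] 4/8 → 1 ('b')
  [21] 8/24 → 4 ('bbaa')
  [22] 24/19 → 5 ('bbaab')
  [23] 19/3 → 3 ('bba')
  [24] 3/7 → 2 ('bb')
  [25] 7/23 → 5 ('bbbaa')
  [26] 23/2 → 4 ('bbba')
  [27] 2/6 → 3 ('bbb')
  [28] 6/1 → 5 ('bbbba')

[0, 8, 7, 6, 5, 4, 3, 2, 3, 4, 1, 2, 3, 4, 6, 0, 1, 3, 4, 2, 1, 4, 5, 3, 2, 5, 4, 3, 5]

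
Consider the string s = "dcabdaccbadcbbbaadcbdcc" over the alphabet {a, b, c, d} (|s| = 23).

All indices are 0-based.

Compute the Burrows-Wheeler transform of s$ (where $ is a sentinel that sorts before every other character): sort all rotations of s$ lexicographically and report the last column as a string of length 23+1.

rank  rotation                  last
    0  $dcabdaccbadcbbbaadcbdcc  c
    1  aadcbdcc$dcabdaccbadcbbb  b
    2  abdaccbadcbbbaadcbdcc$dc  c
    3  accbadcbbbaadcbdcc$dcabd  d
    4  adcbbbaadcbdcc$dcabdaccb  b
    5  adcbdcc$dcabdaccbadcbbba  a
    6  baadcbdcc$dcabdaccbadcbb  b
    7  badcbbbaadcbdcc$dcabdacc  c
    8  bbaadcbdcc$dcabdaccbadcb  b
    9  bbbaadcbdcc$dcabdaccbadc  c
   10  bdaccbadcbbbaadcbdcc$dca  a
   11  bdcc$dcabdaccbadcbbbaadc  c
   12  c$dcabdaccbadcbbbaadcbdc  c
   13  cabdaccbadcbbbaadcbdcc$d  d
   14  cbadcbbbaadcbdcc$dcabdac  c
   15  cbbbaadcbdcc$dcabdaccbad  d
   16  cbdcc$dcabdaccbadcbbbaad  d
   17  cc$dcabdaccbadcbbbaadcbd  d
   18  ccbadcbbbaadcbdcc$dcabda  a
   19  daccbadcbbbaadcbdcc$dcab  b
   20  dcabdaccbadcbbbaadcbdcc$  $
   21  dcbbbaadcbdcc$dcabdaccba  a
   22  dcbdcc$dcabdaccbadcbbbaa  a
   23  dcc$dcabdaccbadcbbbaadcb  b

cbcdbabcbcaccdcdddab$aab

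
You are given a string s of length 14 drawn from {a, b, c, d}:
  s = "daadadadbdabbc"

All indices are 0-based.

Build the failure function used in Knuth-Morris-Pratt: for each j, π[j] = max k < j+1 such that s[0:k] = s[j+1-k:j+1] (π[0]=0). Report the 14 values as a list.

[0, 0, 0, 1, 2, 1, 2, 1, 0, 1, 2, 0, 0, 0]

π[0] = 0
j=1 s[j]='a': π[1]=0 (border '')
j=2 s[j]='a': π[2]=0 (border '')
j=3 s[j]='d': π[3]=1 (border 'd')
j=4 s[j]='a': π[4]=2 (border 'da')
j=5 s[j]='d': k: 2→0; π[5]=1 (border 'd')
j=6 s[j]='a': π[6]=2 (border 'da')
j=7 s[j]='d': k: 2→0; π[7]=1 (border 'd')
j=8 s[j]='b': k: 1→0; π[8]=0 (border '')
j=9 s[j]='d': π[9]=1 (border 'd')
j=10 s[j]='a': π[10]=2 (border 'da')
j=11 s[j]='b': k: 2→0; π[11]=0 (border '')
j=12 s[j]='b': π[12]=0 (border '')
j=13 s[j]='c': π[13]=0 (border '')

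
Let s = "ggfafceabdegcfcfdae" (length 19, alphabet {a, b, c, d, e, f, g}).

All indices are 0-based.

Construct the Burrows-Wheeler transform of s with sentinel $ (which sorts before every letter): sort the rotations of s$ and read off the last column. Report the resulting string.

eedfafgffbacdgacceg$

rank  rotation              last
    0  $ggfafceabdegcfcfdae  e
    1  abdegcfcfdae$ggfafce  e
    2  ae$ggfafceabdegcfcfd  d
    3  afceabdegcfcfdae$ggf  f
    4  bdegcfcfdae$ggfafcea  a
    5  ceabdegcfcfdae$ggfaf  f
    6  cfcfdae$ggfafceabdeg  g
    7  cfdae$ggfafceabdegcf  f
    8  dae$ggfafceabdegcfcf  f
    9  degcfcfdae$ggfafceab  b
   10  e$ggfafceabdegcfcfda  a
   11  eabdegcfcfdae$ggfafc  c
   12  egcfcfdae$ggfafceabd  d
   13  fafceabdegcfcfdae$gg  g
   14  fceabdegcfcfdae$ggfa  a
   15  fcfdae$ggfafceabdegc  c
   16  fdae$ggfafceabdegcfc  c
   17  gcfcfdae$ggfafceabde  e
   18  gfafceabdegcfcfdae$g  g
   19  ggfafceabdegcfcfdae$  $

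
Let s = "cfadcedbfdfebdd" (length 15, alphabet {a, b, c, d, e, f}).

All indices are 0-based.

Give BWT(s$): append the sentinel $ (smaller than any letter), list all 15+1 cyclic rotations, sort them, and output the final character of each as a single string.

rank  rotation          last
    0  $cfadcedbfdfebdd  d
    1  adcedbfdfebdd$cf  f
    2  bdd$cfadcedbfdfe  e
    3  bfdfebdd$cfadced  d
    4  cedbfdfebdd$cfad  d
    5  cfadcedbfdfebdd$  $
    6  d$cfadcedbfdfebd  d
    7  dbfdfebdd$cfadce  e
    8  dcedbfdfebdd$cfa  a
    9  dd$cfadcedbfdfeb  b
   10  dfebdd$cfadcedbf  f
   11  ebdd$cfadcedbfdf  f
   12  edbfdfebdd$cfadc  c
   13  fadcedbfdfebdd$c  c
   14  fdfebdd$cfadcedb  b
   15  febdd$cfadcedbfd  d

dfedd$deabffccbd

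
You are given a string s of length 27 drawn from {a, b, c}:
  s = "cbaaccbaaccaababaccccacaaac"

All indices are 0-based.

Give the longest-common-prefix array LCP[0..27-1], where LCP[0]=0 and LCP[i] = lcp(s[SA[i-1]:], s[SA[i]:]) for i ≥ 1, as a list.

sorted suffixes:
  #0 SA[0]=23  'aaac'
  #1 SA[1]=11  'aababaccccacaaac'
  #2 SA[2]=24  'aac'
  #3 SA[3]=7  'aaccaababaccccacaaac'
  #4 SA[4]=2  'aaccbaaccaababaccccacaaac'
  #5 SA[5]=12  'ababaccccacaaac'
  #6 SA[6]=14  'abaccccacaaac'
  #7 SA[7]=25  'ac'
  #8 SA[8]=21  'acaaac'
  #9 SA[9]=8  'accaababaccccacaaac'
  #10 SA[10]=3  'accbaaccaababaccccacaaac'
  #11 SA[11]=16  'accccacaaac'
  #12 SA[12]=6  'baaccaababaccccacaaac'
  #13 SA[13]=1  'baaccbaaccaababaccccacaaac'
  #14 SA[14]=13  'babaccccacaaac'
  #15 SA[15]=15  'baccccacaaac'
  #16 SA[16]=26  'c'
  #17 SA[17]=22  'caaac'
  #18 SA[18]=10  'caababaccccacaaac'
  #19 SA[19]=20  'cacaaac'
  #20 SA[20]=5  'cbaaccaababaccccacaaac'
  #21 SA[21]=0  'cbaaccbaaccaababaccccacaaac'
  #22 SA[22]=9  'ccaababaccccacaaac'
  #23 SA[23]=19  'ccacaaac'
  #24 SA[24]=4  'ccbaaccaababaccccacaaac'
  #25 SA[25]=18  'cccacaaac'
  #26 SA[26]=17  'ccccacaaac'

SA = [23, 11, 24, 7, 2, 12, 14, 25, 21, 8, 3, 16, 6, 1, 13, 15, 26, 22, 10, 20, 5, 0, 9, 19, 4, 18, 17]
[i] adj suffixes → lcp
  [1] 23/11 → 2 ('aa')
  [2] 11/24 → 2 ('aa')
  [3] 24/7 → 3 ('aac')
  [4] 7/2 → 4 ('aacc')
  [5] 2/12 → 1 ('a')
  [6] 12/14 → 3 ('aba')
  [7] 14/25 → 1 ('a')
  [8] 25/21 → 2 ('ac')
  [9] 21/8 → 2 ('ac')
  [10] 8/3 → 3 ('acc')
  [11] 3/16 → 3 ('acc')
  [12] 16/6 → 0 ('')
  [13] 6/1 → 5 ('baacc')
  [14] 1/13 → 2 ('ba')
  [15] 13/15 → 2 ('ba')
  [16] 15/26 → 0 ('')
  [17] 26/22 → 1 ('c')
  [18] 22/10 → 3 ('caa')
  [19] 10/20 → 2 ('ca')
  [20] 20/5 → 1 ('c')
  [21] 5/0 → 6 ('cbaacc')
  [22] 0/9 → 1 ('c')
  [23] 9/19 → 3 ('cca')
  [24] 19/4 → 2 ('cc')
  [25] 4/18 → 2 ('cc')
  [26] 18/17 → 3 ('ccc')

[0, 2, 2, 3, 4, 1, 3, 1, 2, 2, 3, 3, 0, 5, 2, 2, 0, 1, 3, 2, 1, 6, 1, 3, 2, 2, 3]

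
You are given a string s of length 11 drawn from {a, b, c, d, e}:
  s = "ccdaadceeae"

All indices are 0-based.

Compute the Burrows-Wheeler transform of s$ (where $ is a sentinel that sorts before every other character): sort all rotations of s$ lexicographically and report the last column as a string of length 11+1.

rank  rotation      last
    0  $ccdaadceeae  e
    1  aadceeae$ccd  d
    2  adceeae$ccda  a
    3  ae$ccdaadcee  e
    4  ccdaadceeae$  $
    5  cdaadceeae$c  c
    6  ceeae$ccdaad  d
    7  daadceeae$cc  c
    8  dceeae$ccdaa  a
    9  e$ccdaadceea  a
   10  eae$ccdaadce  e
   11  eeae$ccdaadc  c

edae$cdcaaec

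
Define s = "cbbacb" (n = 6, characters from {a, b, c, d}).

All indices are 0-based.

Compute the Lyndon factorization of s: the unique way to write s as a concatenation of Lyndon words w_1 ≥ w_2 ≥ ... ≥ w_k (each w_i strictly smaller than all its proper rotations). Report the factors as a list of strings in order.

["c", "b", "b", "acb"]

emit factor 1: 'c' (i=0, period=1)
emit factor 2: 'b' (i=1, period=1)
emit factor 3: 'b' (i=2, period=1)
emit factor 4: 'acb' (i=3, period=3)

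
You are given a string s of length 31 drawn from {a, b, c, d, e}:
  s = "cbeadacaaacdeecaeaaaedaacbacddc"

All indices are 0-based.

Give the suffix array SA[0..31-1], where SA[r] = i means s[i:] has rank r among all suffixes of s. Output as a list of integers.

[7, 17, 22, 8, 18, 5, 23, 26, 9, 3, 15, 19, 25, 1, 30, 6, 14, 24, 0, 27, 10, 21, 4, 29, 28, 11, 16, 2, 13, 20, 12]

rank→(start, suffix):
  0 → (7, 'aaacdeecaeaaaedaacbacddc')
  1 → (17, 'aaaedaacbacddc')
  2 → (22, 'aacbacddc')
  3 → (8, 'aacdeecaeaaaedaacbacddc')
  4 → (18, 'aaedaacbacddc')
  5 → (5, 'acaaacdeecaeaaaedaacbacddc')
  6 → (23, 'acbacddc')
  7 → (26, 'acddc')
  8 → (9, 'acdeecaeaaaedaacbacddc')
  9 → (3, 'adacaaacdeecaeaaaedaacbacddc')
  10 → (15, 'aeaaaedaacbacddc')
  11 → (19, 'aedaacbacddc')
  12 → (25, 'bacddc')
  13 → (1, 'beadacaaacdeecaeaaaedaacbacddc')
  14 → (30, 'c')
  15 → (6, 'caaacdeecaeaaaedaacbacddc')
  16 → (14, 'caeaaaedaacbacddc')
  17 → (24, 'cbacddc')
  18 → (0, 'cbeadacaaacdeecaeaaaedaacbacddc')
  19 → (27, 'cddc')
  20 → (10, 'cdeecaeaaaedaacbacddc')
  21 → (21, 'daacbacddc')
  22 → (4, 'dacaaacdeecaeaaaedaacbacddc')
  23 → (29, 'dc')
  24 → (28, 'ddc')
  25 → (11, 'deecaeaaaedaacbacddc')
  26 → (16, 'eaaaedaacbacddc')
  27 → (2, 'eadacaaacdeecaeaaaedaacbacddc')
  28 → (13, 'ecaeaaaedaacbacddc')
  29 → (20, 'edaacbacddc')
  30 → (12, 'eecaeaaaedaacbacddc')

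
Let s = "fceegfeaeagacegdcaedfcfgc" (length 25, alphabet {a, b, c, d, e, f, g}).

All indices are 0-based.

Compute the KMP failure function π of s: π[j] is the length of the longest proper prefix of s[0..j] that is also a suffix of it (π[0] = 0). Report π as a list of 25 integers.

[0, 0, 0, 0, 0, 1, 0, 0, 0, 0, 0, 0, 0, 0, 0, 0, 0, 0, 0, 0, 1, 2, 1, 0, 0]

π[0] = 0
j=1 s[j]='c': π[1]=0 (border '')
j=2 s[j]='e': π[2]=0 (border '')
j=3 s[j]='e': π[3]=0 (border '')
j=4 s[j]='g': π[4]=0 (border '')
j=5 s[j]='f': π[5]=1 (border 'f')
j=6 s[j]='e': k: 1→0; π[6]=0 (border '')
j=7 s[j]='a': π[7]=0 (border '')
j=8 s[j]='e': π[8]=0 (border '')
j=9 s[j]='a': π[9]=0 (border '')
j=10 s[j]='g': π[10]=0 (border '')
j=11 s[j]='a': π[11]=0 (border '')
j=12 s[j]='c': π[12]=0 (border '')
j=13 s[j]='e': π[13]=0 (border '')
j=14 s[j]='g': π[14]=0 (border '')
j=15 s[j]='d': π[15]=0 (border '')
j=16 s[j]='c': π[16]=0 (border '')
j=17 s[j]='a': π[17]=0 (border '')
j=18 s[j]='e': π[18]=0 (border '')
j=19 s[j]='d': π[19]=0 (border '')
j=20 s[j]='f': π[20]=1 (border 'f')
j=21 s[j]='c': π[21]=2 (border 'fc')
j=22 s[j]='f': k: 2→0; π[22]=1 (border 'f')
j=23 s[j]='g': k: 1→0; π[23]=0 (border '')
j=24 s[j]='c': π[24]=0 (border '')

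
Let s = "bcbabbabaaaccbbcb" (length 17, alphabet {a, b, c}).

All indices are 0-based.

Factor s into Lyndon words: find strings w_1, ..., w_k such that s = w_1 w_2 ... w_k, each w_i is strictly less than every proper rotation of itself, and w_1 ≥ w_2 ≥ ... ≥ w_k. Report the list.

["bc", "b", "abb", "ab", "aaaccbbcb"]

emit factor 1: 'bc' (i=0, period=2)
emit factor 2: 'b' (i=2, period=1)
emit factor 3: 'abb' (i=3, period=3)
emit factor 4: 'ab' (i=6, period=2)
emit factor 5: 'aaaccbbcb' (i=8, period=9)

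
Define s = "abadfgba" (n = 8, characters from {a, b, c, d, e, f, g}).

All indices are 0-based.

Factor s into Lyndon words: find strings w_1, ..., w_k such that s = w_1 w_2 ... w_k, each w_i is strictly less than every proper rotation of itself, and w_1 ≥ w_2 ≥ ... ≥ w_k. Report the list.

emit factor 1: 'abadfgb' (i=0, period=7)
emit factor 2: 'a' (i=7, period=1)

["abadfgb", "a"]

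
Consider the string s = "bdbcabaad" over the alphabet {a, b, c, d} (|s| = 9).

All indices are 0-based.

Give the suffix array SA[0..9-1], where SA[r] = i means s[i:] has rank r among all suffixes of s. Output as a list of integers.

[6, 4, 7, 5, 2, 0, 3, 8, 1]

rank→(start, suffix):
  0 → (6, 'aad')
  1 → (4, 'abaad')
  2 → (7, 'ad')
  3 → (5, 'baad')
  4 → (2, 'bcabaad')
  5 → (0, 'bdbcabaad')
  6 → (3, 'cabaad')
  7 → (8, 'd')
  8 → (1, 'dbcabaad')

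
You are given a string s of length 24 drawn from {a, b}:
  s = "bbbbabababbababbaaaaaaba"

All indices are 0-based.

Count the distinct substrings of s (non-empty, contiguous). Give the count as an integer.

226

rank→(start, suffix):
  0 → (23, 'a')
  1 → (16, 'aaaaaaba')
  2 → (17, 'aaaaaba')
  3 → (18, 'aaaaba')
  4 → (19, 'aaaba')
  5 → (20, 'aaba')
  6 → (21, 'aba')
  7 → (4, 'abababbababbaaaaaaba')
  8 → (11, 'ababbaaaaaaba')
  9 → (6, 'ababbababbaaaaaaba')
  10 → (13, 'abbaaaaaaba')
  11 → (8, 'abbababbaaaaaaba')
  12 → (22, 'ba')
  13 → (15, 'baaaaaaba')
  14 → (3, 'babababbababbaaaaaaba')
  15 → (10, 'bababbaaaaaaba')
  16 → (5, 'bababbababbaaaaaaba')
  17 → (12, 'babbaaaaaaba')
  18 → (7, 'babbababbaaaaaaba')
  19 → (14, 'bbaaaaaaba')
  20 → (2, 'bbabababbababbaaaaaaba')
  21 → (9, 'bbababbaaaaaaba')
  22 → (1, 'bbbabababbababbaaaaaaba')
  23 → (0, 'bbbbabababbababbaaaaaaba')

SA = [23, 16, 17, 18, 19, 20, 21, 4, 11, 6, 13, 8, 22, 15, 3, 10, 5, 12, 7, 14, 2, 9, 1, 0]
i: (SA[i-1],SA[i]) lcp shared
  1: (23,16) 1 'a'
  2: (16,17) 5 'aaaaa'
  3: (17,18) 4 'aaaa'
  4: (18,19) 3 'aaa'
  5: (19,20) 2 'aa'
  6: (20,21) 1 'a'
  7: (21,4) 3 'aba'
  8: (4,11) 4 'abab'
  9: (11,6) 6 'ababba'
  10: (6,13) 2 'ab'
  11: (13,8) 4 'abba'
  12: (8,22) 0 ''
  13: (22,15) 2 'ba'
  14: (15,3) 2 'ba'
  15: (3,10) 5 'babab'
  16: (10,5) 7 'bababba'
  17: (5,12) 3 'bab'
  18: (12,7) 5 'babba'
  19: (7,14) 1 'b'
  20: (14,2) 3 'bba'
  21: (2,9) 6 'bbabab'
  22: (9,1) 2 'bb'
  23: (1,0) 3 'bbb'

n(n+1)/2 = 24·25/2 = 300
Σ LCP = 0 + 1 + 5 + 4 + 3 + 2 + 1 + 3 + 4 + 6 + 2 + 4 + 0 + 2 + 2 + 5 + 7 + 3 + 5 + 1 + 3 + 6 + 2 + 3 = 74
distinct = 300 − 74 = 226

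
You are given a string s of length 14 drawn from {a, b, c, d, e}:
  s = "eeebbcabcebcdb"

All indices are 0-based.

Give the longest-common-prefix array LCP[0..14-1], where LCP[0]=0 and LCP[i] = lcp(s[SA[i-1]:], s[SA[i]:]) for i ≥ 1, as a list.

[0, 0, 1, 1, 2, 2, 0, 1, 1, 0, 0, 2, 1, 2]

rank | idx | suffix
   0 |   6 | abcebcdb
   1 |  13 | b
   2 |   3 | bbcabcebcdb
   3 |   4 | bcabcebcdb
   4 |  10 | bcdb
   5 |   7 | bcebcdb
   6 |   5 | cabcebcdb
   7 |  11 | cdb
   8 |   8 | cebcdb
   9 |  12 | db
  10 |   2 | ebbcabcebcdb
  11 |   9 | ebcdb
  12 |   1 | eebbcabcebcdb
  13 |   0 | eeebbcabcebcdb

SA = [6, 13, 3, 4, 10, 7, 5, 11, 8, 12, 2, 9, 1, 0]
[i] adj suffixes → lcp
  [1] 6/13 → 0 ('')
  [2] 13/3 → 1 ('b')
  [3] 3/4 → 1 ('b')
  [4] 4/10 → 2 ('bc')
  [5] 10/7 → 2 ('bc')
  [6] 7/5 → 0 ('')
  [7] 5/11 → 1 ('c')
  [8] 11/8 → 1 ('c')
  [9] 8/12 → 0 ('')
  [10] 12/2 → 0 ('')
  [11] 2/9 → 2 ('eb')
  [12] 9/1 → 1 ('e')
  [13] 1/0 → 2 ('ee')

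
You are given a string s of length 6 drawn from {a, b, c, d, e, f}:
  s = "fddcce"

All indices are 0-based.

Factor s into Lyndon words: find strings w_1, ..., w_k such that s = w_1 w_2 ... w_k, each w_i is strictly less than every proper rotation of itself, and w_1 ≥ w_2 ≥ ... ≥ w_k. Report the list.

["f", "d", "d", "cce"]

emit factor 1: 'f' (i=0, period=1)
emit factor 2: 'd' (i=1, period=1)
emit factor 3: 'd' (i=2, period=1)
emit factor 4: 'cce' (i=3, period=3)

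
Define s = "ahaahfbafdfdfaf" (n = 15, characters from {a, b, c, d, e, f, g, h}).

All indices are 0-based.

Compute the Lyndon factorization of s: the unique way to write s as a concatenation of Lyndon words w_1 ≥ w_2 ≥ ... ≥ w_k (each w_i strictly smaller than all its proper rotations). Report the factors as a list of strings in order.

["ah", "aahfbafdfdfaf"]

emit factor 1: 'ah' (i=0, period=2)
emit factor 2: 'aahfbafdfdfaf' (i=2, period=13)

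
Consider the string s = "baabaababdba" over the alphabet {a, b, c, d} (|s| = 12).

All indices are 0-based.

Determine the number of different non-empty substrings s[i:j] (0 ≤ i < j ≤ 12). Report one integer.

sorted suffixes:
  #0 SA[0]=11  'a'
  #1 SA[1]=1  'aabaababdba'
  #2 SA[2]=4  'aababdba'
  #3 SA[3]=2  'abaababdba'
  #4 SA[4]=5  'ababdba'
  #5 SA[5]=7  'abdba'
  #6 SA[6]=10  'ba'
  #7 SA[7]=0  'baabaababdba'
  #8 SA[8]=3  'baababdba'
  #9 SA[9]=6  'babdba'
  #10 SA[10]=8  'bdba'
  #11 SA[11]=9  'dba'

SA = [11, 1, 4, 2, 5, 7, 10, 0, 3, 6, 8, 9]
[i] adj suffixes → lcp
  [1] 11/1 → 1 ('a')
  [2] 1/4 → 4 ('aaba')
  [3] 4/2 → 1 ('a')
  [4] 2/5 → 3 ('aba')
  [5] 5/7 → 2 ('ab')
  [6] 7/10 → 0 ('')
  [7] 10/0 → 2 ('ba')
  [8] 0/3 → 5 ('baaba')
  [9] 3/6 → 2 ('ba')
  [10] 6/8 → 1 ('b')
  [11] 8/9 → 0 ('')

n(n+1)/2 = 12·13/2 = 78
Σ LCP = 0 + 1 + 4 + 1 + 3 + 2 + 0 + 2 + 5 + 2 + 1 + 0 = 21
distinct = 78 − 21 = 57

57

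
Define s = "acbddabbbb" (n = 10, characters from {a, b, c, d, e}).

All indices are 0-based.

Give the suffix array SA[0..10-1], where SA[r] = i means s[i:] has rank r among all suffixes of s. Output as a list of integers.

[5, 0, 9, 8, 7, 6, 2, 1, 4, 3]

rank | idx | suffix
   0 |   5 | abbbb
   1 |   0 | acbddabbbb
   2 |   9 | b
   3 |   8 | bb
   4 |   7 | bbb
   5 |   6 | bbbb
   6 |   2 | bddabbbb
   7 |   1 | cbddabbbb
   8 |   4 | dabbbb
   9 |   3 | ddabbbb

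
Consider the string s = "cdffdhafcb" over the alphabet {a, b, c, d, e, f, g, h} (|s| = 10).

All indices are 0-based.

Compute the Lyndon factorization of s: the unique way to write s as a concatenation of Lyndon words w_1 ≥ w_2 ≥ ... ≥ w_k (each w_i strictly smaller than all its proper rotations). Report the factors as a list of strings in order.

emit factor 1: 'cdffdh' (i=0, period=6)
emit factor 2: 'afcb' (i=6, period=4)

["cdffdh", "afcb"]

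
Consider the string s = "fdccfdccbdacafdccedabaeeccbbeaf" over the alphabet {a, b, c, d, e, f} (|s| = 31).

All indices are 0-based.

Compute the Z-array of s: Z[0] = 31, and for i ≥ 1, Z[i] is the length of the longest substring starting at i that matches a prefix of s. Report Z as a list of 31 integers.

[31, 0, 0, 0, 4, 0, 0, 0, 0, 0, 0, 0, 0, 4, 0, 0, 0, 0, 0, 0, 0, 0, 0, 0, 0, 0, 0, 0, 0, 0, 1]

Z[0]=31
i=1: outside box; Z[1]=0
i=2: outside box; Z[2]=0
i=3: outside box; Z[3]=0
i=4: outside box; Z[4]=4 grow→box=[4,8)
i=5: min(r-i=3, Z[1]=0)=0; Z[5]=0
i=6: min(r-i=2, Z[2]=0)=0; Z[6]=0
i=7: min(r-i=1, Z[3]=0)=0; Z[7]=0
i=8: outside box; Z[8]=0
i=9: outside box; Z[9]=0
i=10: outside box; Z[10]=0
i=11: outside box; Z[11]=0
i=12: outside box; Z[12]=0
i=13: outside box; Z[13]=4 grow→box=[13,17)
i=14: min(r-i=3, Z[1]=0)=0; Z[14]=0
i=15: min(r-i=2, Z[2]=0)=0; Z[15]=0
i=16: min(r-i=1, Z[3]=0)=0; Z[16]=0
i=17: outside box; Z[17]=0
i=18: outside box; Z[18]=0
i=19: outside box; Z[19]=0
i=20: outside box; Z[20]=0
i=21: outside box; Z[21]=0
i=22: outside box; Z[22]=0
i=23: outside box; Z[23]=0
i=24: outside box; Z[24]=0
i=25: outside box; Z[25]=0
i=26: outside box; Z[26]=0
i=27: outside box; Z[27]=0
i=28: outside box; Z[28]=0
i=29: outside box; Z[29]=0
i=30: outside box; Z[30]=1 grow→box=[30,31)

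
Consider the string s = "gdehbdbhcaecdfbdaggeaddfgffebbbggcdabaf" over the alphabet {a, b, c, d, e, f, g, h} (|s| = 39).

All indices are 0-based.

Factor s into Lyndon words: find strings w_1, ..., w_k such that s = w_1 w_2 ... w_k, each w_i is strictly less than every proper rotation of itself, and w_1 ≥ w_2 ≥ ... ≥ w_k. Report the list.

["g", "deh", "bdbhc", "aecdfbdagge", "addfgffebbbggcd", "abaf"]

emit factor 1: 'g' (i=0, period=1)
emit factor 2: 'deh' (i=1, period=3)
emit factor 3: 'bdbhc' (i=4, period=5)
emit factor 4: 'aecdfbdagge' (i=9, period=11)
emit factor 5: 'addfgffebbbggcd' (i=20, period=15)
emit factor 6: 'abaf' (i=35, period=4)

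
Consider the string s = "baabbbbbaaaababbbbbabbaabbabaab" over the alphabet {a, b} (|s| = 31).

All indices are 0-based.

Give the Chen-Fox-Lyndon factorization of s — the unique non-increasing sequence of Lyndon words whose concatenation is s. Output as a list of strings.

emit factor 1: 'b' (i=0, period=1)
emit factor 2: 'aabbbbb' (i=1, period=7)
emit factor 3: 'aaaababbbbbabbaabbabaab' (i=8, period=23)

["b", "aabbbbb", "aaaababbbbbabbaabbabaab"]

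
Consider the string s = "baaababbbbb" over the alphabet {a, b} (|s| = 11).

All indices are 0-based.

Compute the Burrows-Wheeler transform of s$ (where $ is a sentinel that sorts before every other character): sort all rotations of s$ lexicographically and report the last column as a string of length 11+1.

bbaabb$abbba

rank  rotation      last
    0  $baaababbbbb  b
    1  aaababbbbb$b  b
    2  aababbbbb$ba  a
    3  ababbbbb$baa  a
    4  abbbbb$baaab  b
    5  b$baaababbbb  b
    6  baaababbbbb$  $
    7  babbbbb$baaa  a
    8  bb$baaababbb  b
    9  bbb$baaababb  b
   10  bbbb$baaabab  b
   11  bbbbb$baaaba  a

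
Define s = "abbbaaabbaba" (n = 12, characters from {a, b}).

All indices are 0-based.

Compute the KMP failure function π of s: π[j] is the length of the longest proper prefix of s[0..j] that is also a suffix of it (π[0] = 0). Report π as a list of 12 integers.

π[0] = 0
j=1 s[j]='b': π[1]=0 (border '')
j=2 s[j]='b': π[2]=0 (border '')
j=3 s[j]='b': π[3]=0 (border '')
j=4 s[j]='a': π[4]=1 (border 'a')
j=5 s[j]='a': k: 1→0; π[5]=1 (border 'a')
j=6 s[j]='a': k: 1→0; π[6]=1 (border 'a')
j=7 s[j]='b': π[7]=2 (border 'ab')
j=8 s[j]='b': π[8]=3 (border 'abb')
j=9 s[j]='a': k: 3→0; π[9]=1 (border 'a')
j=10 s[j]='b': π[10]=2 (border 'ab')
j=11 s[j]='a': k: 2→0; π[11]=1 (border 'a')

[0, 0, 0, 0, 1, 1, 1, 2, 3, 1, 2, 1]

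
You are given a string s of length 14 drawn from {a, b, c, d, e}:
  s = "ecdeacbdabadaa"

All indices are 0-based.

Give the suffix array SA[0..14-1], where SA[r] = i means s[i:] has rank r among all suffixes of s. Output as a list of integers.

[13, 12, 8, 4, 10, 9, 6, 5, 1, 11, 7, 2, 3, 0]

rank→(start, suffix):
  0 → (13, 'a')
  1 → (12, 'aa')
  2 → (8, 'abadaa')
  3 → (4, 'acbdabadaa')
  4 → (10, 'adaa')
  5 → (9, 'badaa')
  6 → (6, 'bdabadaa')
  7 → (5, 'cbdabadaa')
  8 → (1, 'cdeacbdabadaa')
  9 → (11, 'daa')
  10 → (7, 'dabadaa')
  11 → (2, 'deacbdabadaa')
  12 → (3, 'eacbdabadaa')
  13 → (0, 'ecdeacbdabadaa')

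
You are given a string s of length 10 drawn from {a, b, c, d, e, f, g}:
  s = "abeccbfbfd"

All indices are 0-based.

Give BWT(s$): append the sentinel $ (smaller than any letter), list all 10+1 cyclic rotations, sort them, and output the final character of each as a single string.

d$acfcefbbb

rank  rotation     last
    0  $abeccbfbfd  d
    1  abeccbfbfd$  $
    2  beccbfbfd$a  a
    3  bfbfd$abecc  c
    4  bfd$abeccbf  f
    5  cbfbfd$abec  c
    6  ccbfbfd$abe  e
    7  d$abeccbfbf  f
    8  eccbfbfd$ab  b
    9  fbfd$abeccb  b
   10  fd$abeccbfb  b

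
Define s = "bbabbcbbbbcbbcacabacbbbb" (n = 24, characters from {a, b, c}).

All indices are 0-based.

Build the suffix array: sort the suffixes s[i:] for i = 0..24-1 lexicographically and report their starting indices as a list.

[16, 2, 14, 18, 23, 1, 17, 22, 0, 21, 20, 6, 7, 11, 3, 8, 12, 4, 9, 15, 13, 19, 5, 10]

sorted suffixes:
  #0 SA[0]=16  'abacbbbb'
  #1 SA[1]=2  'abbcbbbbcbbcacabacbbbb'
  #2 SA[2]=14  'acabacbbbb'
  #3 SA[3]=18  'acbbbb'
  #4 SA[4]=23  'b'
  #5 SA[5]=1  'babbcbbbbcbbcacabacbbbb'
  #6 SA[6]=17  'bacbbbb'
  #7 SA[7]=22  'bb'
  #8 SA[8]=0  'bbabbcbbbbcbbcacabacbbbb'
  #9 SA[9]=21  'bbb'
  #10 SA[10]=20  'bbbb'
  #11 SA[11]=6  'bbbbcbbcacabacbbbb'
  #12 SA[12]=7  'bbbcbbcacabacbbbb'
  #13 SA[13]=11  'bbcacabacbbbb'
  #14 SA[14]=3  'bbcbbbbcbbcacabacbbbb'
  #15 SA[15]=8  'bbcbbcacabacbbbb'
  #16 SA[16]=12  'bcacabacbbbb'
  #17 SA[17]=4  'bcbbbbcbbcacabacbbbb'
  #18 SA[18]=9  'bcbbcacabacbbbb'
  #19 SA[19]=15  'cabacbbbb'
  #20 SA[20]=13  'cacabacbbbb'
  #21 SA[21]=19  'cbbbb'
  #22 SA[22]=5  'cbbbbcbbcacabacbbbb'
  #23 SA[23]=10  'cbbcacabacbbbb'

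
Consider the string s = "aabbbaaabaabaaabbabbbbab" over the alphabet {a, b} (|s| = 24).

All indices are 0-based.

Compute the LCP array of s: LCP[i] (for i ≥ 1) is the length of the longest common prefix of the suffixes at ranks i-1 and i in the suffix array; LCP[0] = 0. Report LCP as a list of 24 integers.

sorted suffixes:
  #0 SA[0]=5  'aaabaabaaabbabbbbab'
  #1 SA[1]=12  'aaabbabbbbab'
  #2 SA[2]=9  'aabaaabbabbbbab'
  #3 SA[3]=6  'aabaabaaabbabbbbab'
  #4 SA[4]=13  'aabbabbbbab'
  #5 SA[5]=0  'aabbbaaabaabaaabbabbbbab'
  #6 SA[6]=22  'ab'
  #7 SA[7]=10  'abaaabbabbbbab'
  #8 SA[8]=7  'abaabaaabbabbbbab'
  #9 SA[9]=14  'abbabbbbab'
  #10 SA[10]=1  'abbbaaabaabaaabbabbbbab'
  #11 SA[11]=17  'abbbbab'
  #12 SA[12]=23  'b'
  #13 SA[13]=4  'baaabaabaaabbabbbbab'
  #14 SA[14]=11  'baaabbabbbbab'
  #15 SA[15]=8  'baabaaabbabbbbab'
  #16 SA[16]=21  'bab'
  #17 SA[17]=16  'babbbbab'
  #18 SA[18]=3  'bbaaabaabaaabbabbbbab'
  #19 SA[19]=20  'bbab'
  #20 SA[20]=15  'bbabbbbab'
  #21 SA[21]=2  'bbbaaabaabaaabbabbbbab'
  #22 SA[22]=19  'bbbab'
  #23 SA[23]=18  'bbbbab'

SA = [5, 12, 9, 6, 13, 0, 22, 10, 7, 14, 1, 17, 23, 4, 11, 8, 21, 16, 3, 20, 15, 2, 19, 18]
rank  pair      lcp
   1  s[5:],s[12:]  4  'aaab'
   2  s[12:],s[9:]  2  'aa'
   3  s[9:],s[6:]  5  'aabaa'
   4  s[6:],s[13:]  3  'aab'
   5  s[13:],s[0:]  4  'aabb'
   6  s[0:],s[22:]  1  'a'
   7  s[22:],s[10:]  2  'ab'
   8  s[10:],s[7:]  4  'abaa'
   9  s[7:],s[14:]  2  'ab'
  10  s[14:],s[1:]  3  'abb'
  11  s[1:],s[17:]  4  'abbb'
  12  s[17:],s[23:]  0  ''
  13  s[23:],s[4:]  1  'b'
  14  s[4:],s[11:]  5  'baaab'
  15  s[11:],s[8:]  3  'baa'
  16  s[8:],s[21:]  2  'ba'
  17  s[21:],s[16:]  3  'bab'
  18  s[16:],s[3:]  1  'b'
  19  s[3:],s[20:]  3  'bba'
  20  s[20:],s[15:]  4  'bbab'
  21  s[15:],s[2:]  2  'bb'
  22  s[2:],s[19:]  4  'bbba'
  23  s[19:],s[18:]  3  'bbb'

[0, 4, 2, 5, 3, 4, 1, 2, 4, 2, 3, 4, 0, 1, 5, 3, 2, 3, 1, 3, 4, 2, 4, 3]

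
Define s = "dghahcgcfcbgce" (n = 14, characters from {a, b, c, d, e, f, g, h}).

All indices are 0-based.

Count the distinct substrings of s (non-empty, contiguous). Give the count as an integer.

sorted suffixes:
  #0 SA[0]=3  'ahcgcfcbgce'
  #1 SA[1]=10  'bgce'
  #2 SA[2]=9  'cbgce'
  #3 SA[3]=12  'ce'
  #4 SA[4]=7  'cfcbgce'
  #5 SA[5]=5  'cgcfcbgce'
  #6 SA[6]=0  'dghahcgcfcbgce'
  #7 SA[7]=13  'e'
  #8 SA[8]=8  'fcbgce'
  #9 SA[9]=11  'gce'
  #10 SA[10]=6  'gcfcbgce'
  #11 SA[11]=1  'ghahcgcfcbgce'
  #12 SA[12]=2  'hahcgcfcbgce'
  #13 SA[13]=4  'hcgcfcbgce'

SA = [3, 10, 9, 12, 7, 5, 0, 13, 8, 11, 6, 1, 2, 4]
rank  pair      lcp
   1  s[3:],s[10:]  0  ''
   2  s[10:],s[9:]  0  ''
   3  s[9:],s[12:]  1  'c'
   4  s[12:],s[7:]  1  'c'
   5  s[7:],s[5:]  1  'c'
   6  s[5:],s[0:]  0  ''
   7  s[0:],s[13:]  0  ''
   8  s[13:],s[8:]  0  ''
   9  s[8:],s[11:]  0  ''
  10  s[11:],s[6:]  2  'gc'
  11  s[6:],s[1:]  1  'g'
  12  s[1:],s[2:]  0  ''
  13  s[2:],s[4:]  1  'h'

n(n+1)/2 = 14·15/2 = 105
Σ LCP = 0 + 0 + 0 + 1 + 1 + 1 + 0 + 0 + 0 + 0 + 2 + 1 + 0 + 1 = 7
distinct = 105 − 7 = 98

98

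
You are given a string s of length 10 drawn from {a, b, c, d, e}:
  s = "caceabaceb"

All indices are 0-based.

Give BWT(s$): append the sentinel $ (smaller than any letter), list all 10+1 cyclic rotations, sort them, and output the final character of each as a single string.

rank  rotation     last
    0  $caceabaceb  b
    1  abaceb$cace  e
    2  aceabaceb$c  c
    3  aceb$caceab  b
    4  b$caceabace  e
    5  baceb$cacea  a
    6  caceabaceb$  $
    7  ceabaceb$ca  a
    8  ceb$caceaba  a
    9  eabaceb$cac  c
   10  eb$caceabac  c

becbea$aacc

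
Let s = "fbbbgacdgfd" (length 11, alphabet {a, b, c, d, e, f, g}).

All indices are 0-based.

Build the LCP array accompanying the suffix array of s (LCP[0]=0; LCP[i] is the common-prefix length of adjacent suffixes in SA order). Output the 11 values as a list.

rank | idx | suffix
   0 |   5 | acdgfd
   1 |   1 | bbbgacdgfd
   2 |   2 | bbgacdgfd
   3 |   3 | bgacdgfd
   4 |   6 | cdgfd
   5 |  10 | d
   6 |   7 | dgfd
   7 |   0 | fbbbgacdgfd
   8 |   9 | fd
   9 |   4 | gacdgfd
  10 |   8 | gfd

SA = [5, 1, 2, 3, 6, 10, 7, 0, 9, 4, 8]
[i] adj suffixes → lcp
  [1] 5/1 → 0 ('')
  [2] 1/2 → 2 ('bb')
  [3] 2/3 → 1 ('b')
  [4] 3/6 → 0 ('')
  [5] 6/10 → 0 ('')
  [6] 10/7 → 1 ('d')
  [7] 7/0 → 0 ('')
  [8] 0/9 → 1 ('f')
  [9] 9/4 → 0 ('')
  [10] 4/8 → 1 ('g')

[0, 0, 2, 1, 0, 0, 1, 0, 1, 0, 1]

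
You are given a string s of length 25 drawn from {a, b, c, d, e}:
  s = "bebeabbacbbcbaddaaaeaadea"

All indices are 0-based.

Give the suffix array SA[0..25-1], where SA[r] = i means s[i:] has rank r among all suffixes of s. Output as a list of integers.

[24, 16, 20, 17, 4, 7, 13, 21, 18, 6, 12, 5, 9, 10, 2, 0, 11, 8, 15, 14, 22, 23, 19, 3, 1]

rank→(start, suffix):
  0 → (24, 'a')
  1 → (16, 'aaaeaadea')
  2 → (20, 'aadea')
  3 → (17, 'aaeaadea')
  4 → (4, 'abbacbbcbaddaaaeaadea')
  5 → (7, 'acbbcbaddaaaeaadea')
  6 → (13, 'addaaaeaadea')
  7 → (21, 'adea')
  8 → (18, 'aeaadea')
  9 → (6, 'bacbbcbaddaaaeaadea')
  10 → (12, 'baddaaaeaadea')
  11 → (5, 'bbacbbcbaddaaaeaadea')
  12 → (9, 'bbcbaddaaaeaadea')
  13 → (10, 'bcbaddaaaeaadea')
  14 → (2, 'beabbacbbcbaddaaaeaadea')
  15 → (0, 'bebeabbacbbcbaddaaaeaadea')
  16 → (11, 'cbaddaaaeaadea')
  17 → (8, 'cbbcbaddaaaeaadea')
  18 → (15, 'daaaeaadea')
  19 → (14, 'ddaaaeaadea')
  20 → (22, 'dea')
  21 → (23, 'ea')
  22 → (19, 'eaadea')
  23 → (3, 'eabbacbbcbaddaaaeaadea')
  24 → (1, 'ebeabbacbbcbaddaaaeaadea')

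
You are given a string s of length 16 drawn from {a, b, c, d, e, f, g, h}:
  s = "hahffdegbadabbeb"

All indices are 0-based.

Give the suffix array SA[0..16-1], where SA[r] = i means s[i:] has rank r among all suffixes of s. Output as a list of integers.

[11, 9, 1, 15, 8, 12, 13, 10, 5, 14, 6, 4, 3, 7, 0, 2]

rank→(start, suffix):
  0 → (11, 'abbeb')
  1 → (9, 'adabbeb')
  2 → (1, 'ahffdegbadabbeb')
  3 → (15, 'b')
  4 → (8, 'badabbeb')
  5 → (12, 'bbeb')
  6 → (13, 'beb')
  7 → (10, 'dabbeb')
  8 → (5, 'degbadabbeb')
  9 → (14, 'eb')
  10 → (6, 'egbadabbeb')
  11 → (4, 'fdegbadabbeb')
  12 → (3, 'ffdegbadabbeb')
  13 → (7, 'gbadabbeb')
  14 → (0, 'hahffdegbadabbeb')
  15 → (2, 'hffdegbadabbeb')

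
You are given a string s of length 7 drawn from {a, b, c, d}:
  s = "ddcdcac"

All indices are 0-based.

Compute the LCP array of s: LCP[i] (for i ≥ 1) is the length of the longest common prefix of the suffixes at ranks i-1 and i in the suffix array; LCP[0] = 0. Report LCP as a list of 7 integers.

rank | idx | suffix
   0 |   5 | ac
   1 |   6 | c
   2 |   4 | cac
   3 |   2 | cdcac
   4 |   3 | dcac
   5 |   1 | dcdcac
   6 |   0 | ddcdcac

SA = [5, 6, 4, 2, 3, 1, 0]
[i] adj suffixes → lcp
  [1] 5/6 → 0 ('')
  [2] 6/4 → 1 ('c')
  [3] 4/2 → 1 ('c')
  [4] 2/3 → 0 ('')
  [5] 3/1 → 2 ('dc')
  [6] 1/0 → 1 ('d')

[0, 0, 1, 1, 0, 2, 1]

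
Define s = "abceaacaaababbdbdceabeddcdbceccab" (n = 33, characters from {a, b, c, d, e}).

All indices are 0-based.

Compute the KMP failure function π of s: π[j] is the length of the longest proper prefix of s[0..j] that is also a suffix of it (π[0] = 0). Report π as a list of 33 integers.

π[0] = 0
j=1 s[j]='b': π[1]=0 (border '')
j=2 s[j]='c': π[2]=0 (border '')
j=3 s[j]='e': π[3]=0 (border '')
j=4 s[j]='a': π[4]=1 (border 'a')
j=5 s[j]='a': k: 1→0; π[5]=1 (border 'a')
j=6 s[j]='c': k: 1→0; π[6]=0 (border '')
j=7 s[j]='a': π[7]=1 (border 'a')
j=8 s[j]='a': k: 1→0; π[8]=1 (border 'a')
j=9 s[j]='a': k: 1→0; π[9]=1 (border 'a')
j=10 s[j]='b': π[10]=2 (border 'ab')
j=11 s[j]='a': k: 2→0; π[11]=1 (border 'a')
j=12 s[j]='b': π[12]=2 (border 'ab')
j=13 s[j]='b': k: 2→0; π[13]=0 (border '')
j=14 s[j]='d': π[14]=0 (border '')
j=15 s[j]='b': π[15]=0 (border '')
j=16 s[j]='d': π[16]=0 (border '')
j=17 s[j]='c': π[17]=0 (border '')
j=18 s[j]='e': π[18]=0 (border '')
j=19 s[j]='a': π[19]=1 (border 'a')
j=20 s[j]='b': π[20]=2 (border 'ab')
j=21 s[j]='e': k: 2→0; π[21]=0 (border '')
j=22 s[j]='d': π[22]=0 (border '')
j=23 s[j]='d': π[23]=0 (border '')
j=24 s[j]='c': π[24]=0 (border '')
j=25 s[j]='d': π[25]=0 (border '')
j=26 s[j]='b': π[26]=0 (border '')
j=27 s[j]='c': π[27]=0 (border '')
j=28 s[j]='e': π[28]=0 (border '')
j=29 s[j]='c': π[29]=0 (border '')
j=30 s[j]='c': π[30]=0 (border '')
j=31 s[j]='a': π[31]=1 (border 'a')
j=32 s[j]='b': π[32]=2 (border 'ab')

[0, 0, 0, 0, 1, 1, 0, 1, 1, 1, 2, 1, 2, 0, 0, 0, 0, 0, 0, 1, 2, 0, 0, 0, 0, 0, 0, 0, 0, 0, 0, 1, 2]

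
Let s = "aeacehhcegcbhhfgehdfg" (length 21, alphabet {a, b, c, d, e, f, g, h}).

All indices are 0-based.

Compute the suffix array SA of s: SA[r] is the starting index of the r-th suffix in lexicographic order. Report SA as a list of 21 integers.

rank→(start, suffix):
  0 → (2, 'acehhcegcbhhfgehdfg')
  1 → (0, 'aeacehhcegcbhhfgehdfg')
  2 → (11, 'bhhfgehdfg')
  3 → (10, 'cbhhfgehdfg')
  4 → (7, 'cegcbhhfgehdfg')
  5 → (3, 'cehhcegcbhhfgehdfg')
  6 → (18, 'dfg')
  7 → (1, 'eacehhcegcbhhfgehdfg')
  8 → (8, 'egcbhhfgehdfg')
  9 → (16, 'ehdfg')
  10 → (4, 'ehhcegcbhhfgehdfg')
  11 → (19, 'fg')
  12 → (14, 'fgehdfg')
  13 → (20, 'g')
  14 → (9, 'gcbhhfgehdfg')
  15 → (15, 'gehdfg')
  16 → (6, 'hcegcbhhfgehdfg')
  17 → (17, 'hdfg')
  18 → (13, 'hfgehdfg')
  19 → (5, 'hhcegcbhhfgehdfg')
  20 → (12, 'hhfgehdfg')

[2, 0, 11, 10, 7, 3, 18, 1, 8, 16, 4, 19, 14, 20, 9, 15, 6, 17, 13, 5, 12]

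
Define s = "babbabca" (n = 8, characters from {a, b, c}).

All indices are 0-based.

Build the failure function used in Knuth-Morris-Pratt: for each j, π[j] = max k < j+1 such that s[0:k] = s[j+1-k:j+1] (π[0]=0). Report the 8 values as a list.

π[0] = 0
j=1 s[j]='a': π[1]=0 (border '')
j=2 s[j]='b': π[2]=1 (border 'b')
j=3 s[j]='b': k: 1→0; π[3]=1 (border 'b')
j=4 s[j]='a': π[4]=2 (border 'ba')
j=5 s[j]='b': π[5]=3 (border 'bab')
j=6 s[j]='c': k: 3→1→0; π[6]=0 (border '')
j=7 s[j]='a': π[7]=0 (border '')

[0, 0, 1, 1, 2, 3, 0, 0]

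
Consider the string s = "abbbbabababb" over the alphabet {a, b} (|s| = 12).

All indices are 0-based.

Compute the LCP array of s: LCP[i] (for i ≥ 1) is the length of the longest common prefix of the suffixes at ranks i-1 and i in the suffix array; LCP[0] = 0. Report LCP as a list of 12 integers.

rank→(start, suffix):
  0 → (5, 'abababb')
  1 → (7, 'ababb')
  2 → (9, 'abb')
  3 → (0, 'abbbbabababb')
  4 → (11, 'b')
  5 → (4, 'babababb')
  6 → (6, 'bababb')
  7 → (8, 'babb')
  8 → (10, 'bb')
  9 → (3, 'bbabababb')
  10 → (2, 'bbbabababb')
  11 → (1, 'bbbbabababb')

SA = [5, 7, 9, 0, 11, 4, 6, 8, 10, 3, 2, 1]
i: (SA[i-1],SA[i]) lcp shared
  1: (5,7) 4 'abab'
  2: (7,9) 2 'ab'
  3: (9,0) 3 'abb'
  4: (0,11) 0 ''
  5: (11,4) 1 'b'
  6: (4,6) 5 'babab'
  7: (6,8) 3 'bab'
  8: (8,10) 1 'b'
  9: (10,3) 2 'bb'
  10: (3,2) 2 'bb'
  11: (2,1) 3 'bbb'

[0, 4, 2, 3, 0, 1, 5, 3, 1, 2, 2, 3]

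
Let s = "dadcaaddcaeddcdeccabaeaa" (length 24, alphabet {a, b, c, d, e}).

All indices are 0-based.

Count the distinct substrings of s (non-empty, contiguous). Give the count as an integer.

271

rank | idx | suffix
   0 |  23 | a
   1 |  22 | aa
   2 |   4 | aaddcaeddcdeccabaeaa
   3 |  18 | abaeaa
   4 |   1 | adcaaddcaeddcdeccabaeaa
   5 |   5 | addcaeddcdeccabaeaa
   6 |  20 | aeaa
   7 |   9 | aeddcdeccabaeaa
   8 |  19 | baeaa
   9 |   3 | caaddcaeddcdeccabaeaa
  10 |  17 | cabaeaa
  11 |   8 | caeddcdeccabaeaa
  12 |  16 | ccabaeaa
  13 |  13 | cdeccabaeaa
  14 |   0 | dadcaaddcaeddcdeccabaeaa
  15 |   2 | dcaaddcaeddcdeccabaeaa
  16 |   7 | dcaeddcdeccabaeaa
  17 |  12 | dcdeccabaeaa
  18 |   6 | ddcaeddcdeccabaeaa
  19 |  11 | ddcdeccabaeaa
  20 |  14 | deccabaeaa
  21 |  21 | eaa
  22 |  15 | eccabaeaa
  23 |  10 | eddcdeccabaeaa

SA = [23, 22, 4, 18, 1, 5, 20, 9, 19, 3, 17, 8, 16, 13, 0, 2, 7, 12, 6, 11, 14, 21, 15, 10]
i: (SA[i-1],SA[i]) lcp shared
  1: (23,22) 1 'a'
  2: (22,4) 2 'aa'
  3: (4,18) 1 'a'
  4: (18,1) 1 'a'
  5: (1,5) 2 'ad'
  6: (5,20) 1 'a'
  7: (20,9) 2 'ae'
  8: (9,19) 0 ''
  9: (19,3) 0 ''
  10: (3,17) 2 'ca'
  11: (17,8) 2 'ca'
  12: (8,16) 1 'c'
  13: (16,13) 1 'c'
  14: (13,0) 0 ''
  15: (0,2) 1 'd'
  16: (2,7) 3 'dca'
  17: (7,12) 2 'dc'
  18: (12,6) 1 'd'
  19: (6,11) 3 'ddc'
  20: (11,14) 1 'd'
  21: (14,21) 0 ''
  22: (21,15) 1 'e'
  23: (15,10) 1 'e'

n(n+1)/2 = 24·25/2 = 300
Σ LCP = 0 + 1 + 2 + 1 + 1 + 2 + 1 + 2 + 0 + 0 + 2 + 2 + 1 + 1 + 0 + 1 + 3 + 2 + 1 + 3 + 1 + 0 + 1 + 1 = 29
distinct = 300 − 29 = 271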